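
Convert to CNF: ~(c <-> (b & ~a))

~(c <-> (b & ~a))
≡ ~((c -> (b & ~a)) & ((b & ~a) -> c))   (eliminate <->)
≡ ~((~c | (b & ~a)) & ((b & ~a) -> c))   (eliminate ->)
≡ ~((~c | (b & ~a)) & (~(b & ~a) | c))   (eliminate ->)
≡ ~(~c | (b & ~a)) | ~(~(b & ~a) | c)   (De Morgan)
≡ (~~c & ~(b & ~a)) | ~(~(b & ~a) | c)   (De Morgan)
≡ (c & ~(b & ~a)) | ~(~(b & ~a) | c)   (double negation)
≡ (c & (~b | ~~a)) | ~(~(b & ~a) | c)   (De Morgan)
≡ (c & (~b | a)) | ~(~(b & ~a) | c)   (double negation)
≡ (c & (~b | a)) | (~~(b & ~a) & ~c)   (De Morgan)
≡ (c & (~b | a)) | (b & ~a & ~c)   (double negation)
≡ (c | b) & (c | ~a) & (c | ~c) & (~b | a | b) & (~b | a | ~a) & (~b | a | ~c)   (distribute | over &)
≡ (c | b) & (c | ~a) & (~b | a | ~c)   (simplify)

(c | b) & (c | ~a) & (~b | a | ~c)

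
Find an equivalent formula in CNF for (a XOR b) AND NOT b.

(a OR b) AND NOT b

(a XOR b) AND NOT b
⇔ (a OR b) AND NOT (a AND b) AND NOT b
⇔ (a OR b) AND (NOT a OR NOT b) AND NOT b
⇔ (a OR b) AND NOT b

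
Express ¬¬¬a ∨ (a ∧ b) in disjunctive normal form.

¬¬¬a ∨ (a ∧ b)
≡ ¬a ∨ (a ∧ b)   [double negation]

¬a ∨ (a ∧ b)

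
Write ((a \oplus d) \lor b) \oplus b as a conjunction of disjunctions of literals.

(a \lor d \lor b) \land (\lnot a \lor \lnot d \lor b) \land \lnot b

((a \oplus d) \lor b) \oplus b
≡ ((a \oplus d) \lor b \lor b) \land \lnot (((a \oplus d) \lor b) \land b)   [expand \oplus]
≡ (((a \lor d) \land \lnot (a \land d)) \lor b \lor b) \land \lnot (((a \oplus d) \lor b) \land b)   [expand \oplus]
≡ (((a \lor d) \land \lnot (a \land d)) \lor b \lor b) \land \lnot ((((a \lor d) \land \lnot (a \land d)) \lor b) \land b)   [expand \oplus]
≡ (((a \lor d) \land (\lnot a \lor \lnot d)) \lor b \lor b) \land \lnot ((((a \lor d) \land \lnot (a \land d)) \lor b) \land b)   [De Morgan]
≡ (((a \lor d) \land (\lnot a \lor \lnot d)) \lor b \lor b) \land (\lnot (((a \lor d) \land \lnot (a \land d)) \lor b) \lor \lnot b)   [De Morgan]
≡ (((a \lor d) \land (\lnot a \lor \lnot d)) \lor b \lor b) \land ((\lnot ((a \lor d) \land \lnot (a \land d)) \land \lnot b) \lor \lnot b)   [De Morgan]
≡ (((a \lor d) \land (\lnot a \lor \lnot d)) \lor b \lor b) \land (((\lnot (a \lor d) \lor \lnot \lnot (a \land d)) \land \lnot b) \lor \lnot b)   [De Morgan]
≡ (((a \lor d) \land (\lnot a \lor \lnot d)) \lor b \lor b) \land ((((\lnot a \land \lnot d) \lor \lnot \lnot (a \land d)) \land \lnot b) \lor \lnot b)   [De Morgan]
≡ (((a \lor d) \land (\lnot a \lor \lnot d)) \lor b \lor b) \land ((((\lnot a \land \lnot d) \lor (a \land d)) \land \lnot b) \lor \lnot b)   [double negation]
≡ (a \lor d \lor b \lor b) \land (\lnot a \lor \lnot d \lor b \lor b) \land (\lnot a \lor a \lor \lnot b) \land (\lnot a \lor d \lor \lnot b) \land (\lnot d \lor a \lor \lnot b) \land (\lnot d \lor d \lor \lnot b) \land (\lnot b \lor \lnot b)   [distribute \lor over \land]
≡ (a \lor d \lor b) \land (\lnot a \lor \lnot d \lor b) \land \lnot b   [simplify]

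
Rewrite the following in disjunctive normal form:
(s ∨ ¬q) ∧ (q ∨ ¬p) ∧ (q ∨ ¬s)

(s ∨ ¬q) ∧ (q ∨ ¬p) ∧ (q ∨ ¬s)
= (s ∧ q ∧ q) ∨ (s ∧ q ∧ ¬s) ∨ (s ∧ ¬p ∧ q) ∨ (s ∧ ¬p ∧ ¬s) ∨ (¬q ∧ q ∧ q) ∨ (¬q ∧ q ∧ ¬s) ∨ (¬q ∧ ¬p ∧ q) ∨ (¬q ∧ ¬p ∧ ¬s)   [distribute ∧ over ∨]
= (s ∧ q) ∨ (¬q ∧ ¬p ∧ ¬s)   [simplify]

(s ∧ q) ∨ (¬q ∧ ¬p ∧ ¬s)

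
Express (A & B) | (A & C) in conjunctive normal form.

A & (B | C)

(A & B) | (A & C)
≡ (A | A) & (A | C) & (B | A) & (B | C)
≡ A & (B | C)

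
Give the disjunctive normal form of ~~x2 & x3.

~~x2 & x3
≡ x2 & x3   (double negation)

x2 & x3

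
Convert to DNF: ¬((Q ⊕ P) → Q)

¬Q ∧ P

¬((Q ⊕ P) → Q)
≡ ¬(¬(Q ⊕ P) ∨ Q)   [eliminate →]
≡ ¬(¬((Q ∧ ¬P) ∨ (¬Q ∧ P)) ∨ Q)   [expand ⊕]
≡ ¬¬((Q ∧ ¬P) ∨ (¬Q ∧ P)) ∧ ¬Q   [De Morgan]
≡ ((Q ∧ ¬P) ∨ (¬Q ∧ P)) ∧ ¬Q   [double negation]
≡ (Q ∧ ¬P ∧ ¬Q) ∨ (¬Q ∧ P ∧ ¬Q)   [distribute ∧ over ∨]
≡ ¬Q ∧ P   [simplify]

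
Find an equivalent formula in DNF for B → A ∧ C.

¬B ∨ A ∧ C

B → A ∧ C
= ¬B ∨ A ∧ C   [eliminate →]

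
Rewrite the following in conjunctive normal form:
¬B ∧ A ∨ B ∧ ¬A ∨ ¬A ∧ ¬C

(¬B ∨ ¬A) ∧ (A ∨ B ∨ ¬C)

¬B ∧ A ∨ B ∧ ¬A ∨ ¬A ∧ ¬C
≡ (¬B ∨ B ∨ ¬A) ∧ (¬B ∨ B ∨ ¬C) ∧ (¬B ∨ ¬A ∨ ¬A) ∧ (¬B ∨ ¬A ∨ ¬C) ∧ (A ∨ B ∨ ¬A) ∧ (A ∨ B ∨ ¬C) ∧ (A ∨ ¬A ∨ ¬A) ∧ (A ∨ ¬A ∨ ¬C)
≡ (¬B ∨ ¬A) ∧ (A ∨ B ∨ ¬C)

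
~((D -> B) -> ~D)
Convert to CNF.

~((D -> B) -> ~D)
⇔ ~(~(D -> B) | ~D)   (eliminate ->)
⇔ ~(~(~D | B) | ~D)   (eliminate ->)
⇔ ~~(~D | B) & ~~D   (De Morgan)
⇔ (~D | B) & ~~D   (double negation)
⇔ (~D | B) & D   (double negation)

(~D | B) & D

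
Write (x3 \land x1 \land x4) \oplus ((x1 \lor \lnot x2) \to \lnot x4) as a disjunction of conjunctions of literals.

(x3 \land x1 \land x4) \oplus ((x1 \lor \lnot x2) \to \lnot x4)
≡ (x3 \land x1 \land x4 \land \lnot ((x1 \lor \lnot x2) \to \lnot x4)) \lor (\lnot (x3 \land x1 \land x4) \land ((x1 \lor \lnot x2) \to \lnot x4))   — expand \oplus
≡ (x3 \land x1 \land x4 \land \lnot (\lnot (x1 \lor \lnot x2) \lor \lnot x4)) \lor (\lnot (x3 \land x1 \land x4) \land ((x1 \lor \lnot x2) \to \lnot x4))   — eliminate \to
≡ (x3 \land x1 \land x4 \land \lnot (\lnot (x1 \lor \lnot x2) \lor \lnot x4)) \lor (\lnot (x3 \land x1 \land x4) \land (\lnot (x1 \lor \lnot x2) \lor \lnot x4))   — eliminate \to
≡ (x3 \land x1 \land x4 \land \lnot \lnot (x1 \lor \lnot x2) \land \lnot \lnot x4) \lor (\lnot (x3 \land x1 \land x4) \land (\lnot (x1 \lor \lnot x2) \lor \lnot x4))   — De Morgan
≡ (x3 \land x1 \land x4 \land (x1 \lor \lnot x2) \land \lnot \lnot x4) \lor (\lnot (x3 \land x1 \land x4) \land (\lnot (x1 \lor \lnot x2) \lor \lnot x4))   — double negation
≡ (x3 \land x1 \land x4 \land (x1 \lor \lnot x2) \land x4) \lor (\lnot (x3 \land x1 \land x4) \land (\lnot (x1 \lor \lnot x2) \lor \lnot x4))   — double negation
≡ (x3 \land x1 \land x4 \land (x1 \lor \lnot x2) \land x4) \lor ((\lnot x3 \lor \lnot x1 \lor \lnot x4) \land (\lnot (x1 \lor \lnot x2) \lor \lnot x4))   — De Morgan
≡ (x3 \land x1 \land x4 \land (x1 \lor \lnot x2) \land x4) \lor ((\lnot x3 \lor \lnot x1 \lor \lnot x4) \land ((\lnot x1 \land \lnot \lnot x2) \lor \lnot x4))   — De Morgan
≡ (x3 \land x1 \land x4 \land (x1 \lor \lnot x2) \land x4) \lor ((\lnot x3 \lor \lnot x1 \lor \lnot x4) \land ((\lnot x1 \land x2) \lor \lnot x4))   — double negation
≡ (x3 \land x1 \land x4 \land x1 \land x4) \lor (x3 \land x1 \land x4 \land \lnot x2 \land x4) \lor (\lnot x3 \land \lnot x1 \land x2) \lor (\lnot x3 \land \lnot x4) \lor (\lnot x1 \land \lnot x1 \land x2) \lor (\lnot x1 \land \lnot x4) \lor (\lnot x4 \land \lnot x1 \land x2) \lor (\lnot x4 \land \lnot x4)   — distribute \land over \lor
≡ (x3 \land x1 \land x4) \lor (\lnot x1 \land x2) \lor \lnot x4   — simplify

(x3 \land x1 \land x4) \lor (\lnot x1 \land x2) \lor \lnot x4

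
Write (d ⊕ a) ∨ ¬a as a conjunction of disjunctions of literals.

(d ⊕ a) ∨ ¬a
≡ ((d ∨ a) ∧ ¬(d ∧ a)) ∨ ¬a   — expand ⊕
≡ ((d ∨ a) ∧ (¬d ∨ ¬a)) ∨ ¬a   — De Morgan
≡ (d ∨ a ∨ ¬a) ∧ (¬d ∨ ¬a ∨ ¬a)   — distribute ∨ over ∧
≡ ¬d ∨ ¬a   — simplify

¬d ∨ ¬a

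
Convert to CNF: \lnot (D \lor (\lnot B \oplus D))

\lnot D \land (B \lor D)

\lnot (D \lor (\lnot B \oplus D))
≡ \lnot (D \lor ((\lnot B \lor D) \land \lnot (\lnot B \land D)))   [expand \oplus]
≡ \lnot D \land \lnot ((\lnot B \lor D) \land \lnot (\lnot B \land D))   [De Morgan]
≡ \lnot D \land (\lnot (\lnot B \lor D) \lor \lnot \lnot (\lnot B \land D))   [De Morgan]
≡ \lnot D \land ((\lnot \lnot B \land \lnot D) \lor \lnot \lnot (\lnot B \land D))   [De Morgan]
≡ \lnot D \land ((B \land \lnot D) \lor \lnot \lnot (\lnot B \land D))   [double negation]
≡ \lnot D \land ((B \land \lnot D) \lor (\lnot B \land D))   [double negation]
≡ \lnot D \land (B \lor \lnot B) \land (B \lor D) \land (\lnot D \lor \lnot B) \land (\lnot D \lor D)   [distribute \lor over \land]
≡ \lnot D \land (B \lor D)   [simplify]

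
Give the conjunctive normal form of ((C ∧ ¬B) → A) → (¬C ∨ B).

¬A ∨ ¬C ∨ B

((C ∧ ¬B) → A) → (¬C ∨ B)
⇔ ¬((C ∧ ¬B) → A) ∨ ¬C ∨ B   (eliminate →)
⇔ ¬(¬(C ∧ ¬B) ∨ A) ∨ ¬C ∨ B   (eliminate →)
⇔ (¬¬(C ∧ ¬B) ∧ ¬A) ∨ ¬C ∨ B   (De Morgan)
⇔ (C ∧ ¬B ∧ ¬A) ∨ ¬C ∨ B   (double negation)
⇔ (C ∨ ¬C ∨ B) ∧ (¬B ∨ ¬C ∨ B) ∧ (¬A ∨ ¬C ∨ B)   (distribute ∨ over ∧)
⇔ ¬A ∨ ¬C ∨ B   (simplify)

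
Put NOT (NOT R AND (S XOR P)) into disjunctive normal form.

R OR (NOT S AND NOT P) OR (P AND S)

NOT (NOT R AND (S XOR P))
≡ NOT (NOT R AND ((S AND NOT P) OR (NOT S AND P)))   [expand XOR]
≡ NOT NOT R OR NOT ((S AND NOT P) OR (NOT S AND P))   [De Morgan]
≡ R OR NOT ((S AND NOT P) OR (NOT S AND P))   [double negation]
≡ R OR (NOT (S AND NOT P) AND NOT (NOT S AND P))   [De Morgan]
≡ R OR ((NOT S OR NOT NOT P) AND NOT (NOT S AND P))   [De Morgan]
≡ R OR ((NOT S OR P) AND NOT (NOT S AND P))   [double negation]
≡ R OR ((NOT S OR P) AND (NOT NOT S OR NOT P))   [De Morgan]
≡ R OR ((NOT S OR P) AND (S OR NOT P))   [double negation]
≡ R OR (NOT S AND S) OR (NOT S AND NOT P) OR (P AND S) OR (P AND NOT P)   [distribute AND over OR]
≡ R OR (NOT S AND NOT P) OR (P AND S)   [simplify]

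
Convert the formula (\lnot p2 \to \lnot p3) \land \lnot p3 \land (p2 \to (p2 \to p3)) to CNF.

\lnot p3 \land (\lnot p2 \lor p3)

(\lnot p2 \to \lnot p3) \land \lnot p3 \land (p2 \to (p2 \to p3))
⇔ (\lnot \lnot p2 \lor \lnot p3) \land \lnot p3 \land (p2 \to (p2 \to p3))   — eliminate \to
⇔ (\lnot \lnot p2 \lor \lnot p3) \land \lnot p3 \land (\lnot p2 \lor (p2 \to p3))   — eliminate \to
⇔ (\lnot \lnot p2 \lor \lnot p3) \land \lnot p3 \land (\lnot p2 \lor \lnot p2 \lor p3)   — eliminate \to
⇔ (p2 \lor \lnot p3) \land \lnot p3 \land (\lnot p2 \lor \lnot p2 \lor p3)   — double negation
⇔ \lnot p3 \land (\lnot p2 \lor p3)   — simplify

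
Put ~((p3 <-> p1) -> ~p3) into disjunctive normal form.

p1 & p3

~((p3 <-> p1) -> ~p3)
= ~(~(p3 <-> p1) | ~p3)   [eliminate ->]
= ~(~((p3 -> p1) & (p1 -> p3)) | ~p3)   [eliminate <->]
= ~(~((~p3 | p1) & (p1 -> p3)) | ~p3)   [eliminate ->]
= ~(~((~p3 | p1) & (~p1 | p3)) | ~p3)   [eliminate ->]
= ~~((~p3 | p1) & (~p1 | p3)) & ~~p3   [De Morgan]
= (~p3 | p1) & (~p1 | p3) & ~~p3   [double negation]
= (~p3 | p1) & (~p1 | p3) & p3   [double negation]
= (~p3 & ~p1 & p3) | (~p3 & p3 & p3) | (p1 & ~p1 & p3) | (p1 & p3 & p3)   [distribute & over |]
= p1 & p3   [simplify]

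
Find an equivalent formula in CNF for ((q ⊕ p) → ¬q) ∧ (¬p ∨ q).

(¬q ∨ p) ∧ (¬p ∨ q)

((q ⊕ p) → ¬q) ∧ (¬p ∨ q)
≡ (¬(q ⊕ p) ∨ ¬q) ∧ (¬p ∨ q)   [eliminate →]
≡ (¬((q ∨ p) ∧ ¬(q ∧ p)) ∨ ¬q) ∧ (¬p ∨ q)   [expand ⊕]
≡ (¬(q ∨ p) ∨ ¬¬(q ∧ p) ∨ ¬q) ∧ (¬p ∨ q)   [De Morgan]
≡ ((¬q ∧ ¬p) ∨ ¬¬(q ∧ p) ∨ ¬q) ∧ (¬p ∨ q)   [De Morgan]
≡ ((¬q ∧ ¬p) ∨ (q ∧ p) ∨ ¬q) ∧ (¬p ∨ q)   [double negation]
≡ (¬q ∨ q ∨ ¬q) ∧ (¬q ∨ p ∨ ¬q) ∧ (¬p ∨ q ∨ ¬q) ∧ (¬p ∨ p ∨ ¬q) ∧ (¬p ∨ q)   [distribute ∨ over ∧]
≡ (¬q ∨ p) ∧ (¬p ∨ q)   [simplify]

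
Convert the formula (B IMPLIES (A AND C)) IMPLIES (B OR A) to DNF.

B OR A

(B IMPLIES (A AND C)) IMPLIES (B OR A)
= NOT (B IMPLIES (A AND C)) OR B OR A   [eliminate IMPLIES]
= NOT (NOT B OR (A AND C)) OR B OR A   [eliminate IMPLIES]
= (NOT NOT B AND NOT (A AND C)) OR B OR A   [De Morgan]
= (B AND NOT (A AND C)) OR B OR A   [double negation]
= (B AND (NOT A OR NOT C)) OR B OR A   [De Morgan]
= (B AND NOT A) OR (B AND NOT C) OR B OR A   [distribute AND over OR]
= B OR A   [simplify]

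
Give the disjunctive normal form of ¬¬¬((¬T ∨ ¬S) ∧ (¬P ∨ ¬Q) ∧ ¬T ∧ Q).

(P ∧ Q) ∨ T ∨ ¬Q

¬¬¬((¬T ∨ ¬S) ∧ (¬P ∨ ¬Q) ∧ ¬T ∧ Q)
≡ ¬((¬T ∨ ¬S) ∧ (¬P ∨ ¬Q) ∧ ¬T ∧ Q)   — double negation
≡ ¬(¬T ∨ ¬S) ∨ ¬(¬P ∨ ¬Q) ∨ ¬¬T ∨ ¬Q   — De Morgan
≡ (¬¬T ∧ ¬¬S) ∨ ¬(¬P ∨ ¬Q) ∨ ¬¬T ∨ ¬Q   — De Morgan
≡ (T ∧ ¬¬S) ∨ ¬(¬P ∨ ¬Q) ∨ ¬¬T ∨ ¬Q   — double negation
≡ (T ∧ S) ∨ ¬(¬P ∨ ¬Q) ∨ ¬¬T ∨ ¬Q   — double negation
≡ (T ∧ S) ∨ (¬¬P ∧ ¬¬Q) ∨ ¬¬T ∨ ¬Q   — De Morgan
≡ (T ∧ S) ∨ (P ∧ ¬¬Q) ∨ ¬¬T ∨ ¬Q   — double negation
≡ (T ∧ S) ∨ (P ∧ Q) ∨ ¬¬T ∨ ¬Q   — double negation
≡ (T ∧ S) ∨ (P ∧ Q) ∨ T ∨ ¬Q   — double negation
≡ (P ∧ Q) ∨ T ∨ ¬Q   — simplify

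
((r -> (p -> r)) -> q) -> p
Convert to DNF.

((r -> (p -> r)) -> q) -> p
≡ ~((r -> (p -> r)) -> q) | p   [eliminate ->]
≡ ~(~(r -> (p -> r)) | q) | p   [eliminate ->]
≡ ~(~(~r | (p -> r)) | q) | p   [eliminate ->]
≡ ~(~(~r | ~p | r) | q) | p   [eliminate ->]
≡ (~~(~r | ~p | r) & ~q) | p   [De Morgan]
≡ ((~r | ~p | r) & ~q) | p   [double negation]
≡ (~r & ~q) | (~p & ~q) | (r & ~q) | p   [distribute & over |]

(~r & ~q) | (~p & ~q) | (r & ~q) | p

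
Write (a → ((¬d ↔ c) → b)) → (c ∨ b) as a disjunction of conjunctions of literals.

(a ∧ d ∧ ¬c ∧ ¬b) ∨ c ∨ b

(a → ((¬d ↔ c) → b)) → (c ∨ b)
⇔ ¬(a → ((¬d ↔ c) → b)) ∨ c ∨ b   [eliminate →]
⇔ ¬(¬a ∨ ((¬d ↔ c) → b)) ∨ c ∨ b   [eliminate →]
⇔ ¬(¬a ∨ ¬(¬d ↔ c) ∨ b) ∨ c ∨ b   [eliminate →]
⇔ ¬(¬a ∨ ¬((¬d → c) ∧ (c → ¬d)) ∨ b) ∨ c ∨ b   [eliminate ↔]
⇔ ¬(¬a ∨ ¬((¬¬d ∨ c) ∧ (c → ¬d)) ∨ b) ∨ c ∨ b   [eliminate →]
⇔ ¬(¬a ∨ ¬((¬¬d ∨ c) ∧ (¬c ∨ ¬d)) ∨ b) ∨ c ∨ b   [eliminate →]
⇔ (¬¬a ∧ ¬¬((¬¬d ∨ c) ∧ (¬c ∨ ¬d)) ∧ ¬b) ∨ c ∨ b   [De Morgan]
⇔ (a ∧ ¬¬((¬¬d ∨ c) ∧ (¬c ∨ ¬d)) ∧ ¬b) ∨ c ∨ b   [double negation]
⇔ (a ∧ (¬¬d ∨ c) ∧ (¬c ∨ ¬d) ∧ ¬b) ∨ c ∨ b   [double negation]
⇔ (a ∧ (d ∨ c) ∧ (¬c ∨ ¬d) ∧ ¬b) ∨ c ∨ b   [double negation]
⇔ (a ∧ d ∧ ¬c ∧ ¬b) ∨ (a ∧ d ∧ ¬d ∧ ¬b) ∨ (a ∧ c ∧ ¬c ∧ ¬b) ∨ (a ∧ c ∧ ¬d ∧ ¬b) ∨ c ∨ b   [distribute ∧ over ∨]
⇔ (a ∧ d ∧ ¬c ∧ ¬b) ∨ c ∨ b   [simplify]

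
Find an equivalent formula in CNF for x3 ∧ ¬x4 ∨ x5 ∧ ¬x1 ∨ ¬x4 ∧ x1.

x3 ∧ ¬x4 ∨ x5 ∧ ¬x1 ∨ ¬x4 ∧ x1
⇔ (x3 ∨ x5 ∨ ¬x4) ∧ (x3 ∨ x5 ∨ x1) ∧ (x3 ∨ ¬x1 ∨ ¬x4) ∧ (x3 ∨ ¬x1 ∨ x1) ∧ (¬x4 ∨ x5 ∨ ¬x4) ∧ (¬x4 ∨ x5 ∨ x1) ∧ (¬x4 ∨ ¬x1 ∨ ¬x4) ∧ (¬x4 ∨ ¬x1 ∨ x1)   — distribute ∨ over ∧
⇔ (x3 ∨ x5 ∨ x1) ∧ (¬x4 ∨ x5) ∧ (¬x4 ∨ ¬x1)   — simplify

(x3 ∨ x5 ∨ x1) ∧ (¬x4 ∨ x5) ∧ (¬x4 ∨ ¬x1)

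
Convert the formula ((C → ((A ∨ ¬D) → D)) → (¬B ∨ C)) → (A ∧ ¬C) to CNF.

(B ∨ A) ∧ ¬C

((C → ((A ∨ ¬D) → D)) → (¬B ∨ C)) → (A ∧ ¬C)
= ¬((C → ((A ∨ ¬D) → D)) → (¬B ∨ C)) ∨ (A ∧ ¬C)   [eliminate →]
= ¬(¬(C → ((A ∨ ¬D) → D)) ∨ ¬B ∨ C) ∨ (A ∧ ¬C)   [eliminate →]
= ¬(¬(¬C ∨ ((A ∨ ¬D) → D)) ∨ ¬B ∨ C) ∨ (A ∧ ¬C)   [eliminate →]
= ¬(¬(¬C ∨ ¬(A ∨ ¬D) ∨ D) ∨ ¬B ∨ C) ∨ (A ∧ ¬C)   [eliminate →]
= (¬¬(¬C ∨ ¬(A ∨ ¬D) ∨ D) ∧ ¬¬B ∧ ¬C) ∨ (A ∧ ¬C)   [De Morgan]
= ((¬C ∨ ¬(A ∨ ¬D) ∨ D) ∧ ¬¬B ∧ ¬C) ∨ (A ∧ ¬C)   [double negation]
= ((¬C ∨ (¬A ∧ ¬¬D) ∨ D) ∧ ¬¬B ∧ ¬C) ∨ (A ∧ ¬C)   [De Morgan]
= ((¬C ∨ (¬A ∧ D) ∨ D) ∧ ¬¬B ∧ ¬C) ∨ (A ∧ ¬C)   [double negation]
= ((¬C ∨ (¬A ∧ D) ∨ D) ∧ B ∧ ¬C) ∨ (A ∧ ¬C)   [double negation]
= (¬C ∨ ¬A ∨ D ∨ A) ∧ (¬C ∨ ¬A ∨ D ∨ ¬C) ∧ (¬C ∨ D ∨ D ∨ A) ∧ (¬C ∨ D ∨ D ∨ ¬C) ∧ (B ∨ A) ∧ (B ∨ ¬C) ∧ (¬C ∨ A) ∧ (¬C ∨ ¬C)   [distribute ∨ over ∧]
= (B ∨ A) ∧ ¬C   [simplify]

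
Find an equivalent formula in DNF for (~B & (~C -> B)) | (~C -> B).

(~B & (~C -> B)) | (~C -> B)
≡ (~B & (~~C | B)) | (~C -> B)   — eliminate ->
≡ (~B & (~~C | B)) | ~~C | B   — eliminate ->
≡ (~B & (C | B)) | ~~C | B   — double negation
≡ (~B & (C | B)) | C | B   — double negation
≡ (~B & C) | (~B & B) | C | B   — distribute & over |
≡ C | B   — simplify

C | B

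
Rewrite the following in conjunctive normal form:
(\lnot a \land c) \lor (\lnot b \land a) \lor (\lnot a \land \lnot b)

(\lnot a \lor \lnot b) \land (c \lor \lnot b)

(\lnot a \land c) \lor (\lnot b \land a) \lor (\lnot a \land \lnot b)
≡ (\lnot a \lor \lnot b \lor \lnot a) \land (\lnot a \lor \lnot b \lor \lnot b) \land (\lnot a \lor a \lor \lnot a) \land (\lnot a \lor a \lor \lnot b) \land (c \lor \lnot b \lor \lnot a) \land (c \lor \lnot b \lor \lnot b) \land (c \lor a \lor \lnot a) \land (c \lor a \lor \lnot b)   [distribute \lor over \land]
≡ (\lnot a \lor \lnot b) \land (c \lor \lnot b)   [simplify]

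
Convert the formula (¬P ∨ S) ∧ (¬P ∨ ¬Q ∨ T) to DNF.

¬P ∨ (S ∧ ¬Q) ∨ (S ∧ T)

(¬P ∨ S) ∧ (¬P ∨ ¬Q ∨ T)
≡ (¬P ∧ ¬P) ∨ (¬P ∧ ¬Q) ∨ (¬P ∧ T) ∨ (S ∧ ¬P) ∨ (S ∧ ¬Q) ∨ (S ∧ T)   — distribute ∧ over ∨
≡ ¬P ∨ (S ∧ ¬Q) ∨ (S ∧ T)   — simplify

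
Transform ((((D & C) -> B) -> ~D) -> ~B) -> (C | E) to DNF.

((((D & C) -> B) -> ~D) -> ~B) -> (C | E)
= ~((((D & C) -> B) -> ~D) -> ~B) | C | E
= ~(~(((D & C) -> B) -> ~D) | ~B) | C | E
= ~(~(~((D & C) -> B) | ~D) | ~B) | C | E
= ~(~(~(~(D & C) | B) | ~D) | ~B) | C | E
= (~~(~(~(D & C) | B) | ~D) & ~~B) | C | E
= ((~(~(D & C) | B) | ~D) & ~~B) | C | E
= (((~~(D & C) & ~B) | ~D) & ~~B) | C | E
= (((D & C & ~B) | ~D) & ~~B) | C | E
= (((D & C & ~B) | ~D) & B) | C | E
= (D & C & ~B & B) | (~D & B) | C | E
= (~D & B) | C | E

(~D & B) | C | E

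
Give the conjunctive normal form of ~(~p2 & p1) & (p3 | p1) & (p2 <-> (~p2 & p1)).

~(~p2 & p1) & (p3 | p1) & (p2 <-> (~p2 & p1))
= ~(~p2 & p1) & (p3 | p1) & (p2 -> (~p2 & p1)) & ((~p2 & p1) -> p2)   [eliminate <->]
= ~(~p2 & p1) & (p3 | p1) & (~p2 | (~p2 & p1)) & ((~p2 & p1) -> p2)   [eliminate ->]
= ~(~p2 & p1) & (p3 | p1) & (~p2 | (~p2 & p1)) & (~(~p2 & p1) | p2)   [eliminate ->]
= (~~p2 | ~p1) & (p3 | p1) & (~p2 | (~p2 & p1)) & (~(~p2 & p1) | p2)   [De Morgan]
= (p2 | ~p1) & (p3 | p1) & (~p2 | (~p2 & p1)) & (~(~p2 & p1) | p2)   [double negation]
= (p2 | ~p1) & (p3 | p1) & (~p2 | (~p2 & p1)) & (~~p2 | ~p1 | p2)   [De Morgan]
= (p2 | ~p1) & (p3 | p1) & (~p2 | (~p2 & p1)) & (p2 | ~p1 | p2)   [double negation]
= (p2 | ~p1) & (p3 | p1) & (~p2 | ~p2) & (~p2 | p1) & (p2 | ~p1 | p2)   [distribute | over &]
= (p2 | ~p1) & (p3 | p1) & ~p2   [simplify]

(p2 | ~p1) & (p3 | p1) & ~p2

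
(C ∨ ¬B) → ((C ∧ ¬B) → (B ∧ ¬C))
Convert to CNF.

(C ∨ ¬B) → ((C ∧ ¬B) → (B ∧ ¬C))
≡ ¬(C ∨ ¬B) ∨ ((C ∧ ¬B) → (B ∧ ¬C))   — eliminate →
≡ ¬(C ∨ ¬B) ∨ ¬(C ∧ ¬B) ∨ (B ∧ ¬C)   — eliminate →
≡ (¬C ∧ ¬¬B) ∨ ¬(C ∧ ¬B) ∨ (B ∧ ¬C)   — De Morgan
≡ (¬C ∧ B) ∨ ¬(C ∧ ¬B) ∨ (B ∧ ¬C)   — double negation
≡ (¬C ∧ B) ∨ ¬C ∨ ¬¬B ∨ (B ∧ ¬C)   — De Morgan
≡ (¬C ∧ B) ∨ ¬C ∨ B ∨ (B ∧ ¬C)   — double negation
≡ (¬C ∨ ¬C ∨ B ∨ B) ∧ (¬C ∨ ¬C ∨ B ∨ ¬C) ∧ (B ∨ ¬C ∨ B ∨ B) ∧ (B ∨ ¬C ∨ B ∨ ¬C)   — distribute ∨ over ∧
≡ ¬C ∨ B   — simplify

¬C ∨ B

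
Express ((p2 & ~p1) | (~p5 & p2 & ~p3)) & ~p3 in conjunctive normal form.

((p2 & ~p1) | (~p5 & p2 & ~p3)) & ~p3
= (p2 | ~p5) & (p2 | p2) & (p2 | ~p3) & (~p1 | ~p5) & (~p1 | p2) & (~p1 | ~p3) & ~p3   [distribute | over &]
= p2 & (~p1 | ~p5) & ~p3   [simplify]

p2 & (~p1 | ~p5) & ~p3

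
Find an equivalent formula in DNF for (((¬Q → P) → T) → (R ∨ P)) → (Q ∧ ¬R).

(((¬Q → P) → T) → (R ∨ P)) → (Q ∧ ¬R)
≡ ¬(((¬Q → P) → T) → (R ∨ P)) ∨ (Q ∧ ¬R)
≡ ¬(¬((¬Q → P) → T) ∨ R ∨ P) ∨ (Q ∧ ¬R)
≡ ¬(¬(¬(¬Q → P) ∨ T) ∨ R ∨ P) ∨ (Q ∧ ¬R)
≡ ¬(¬(¬(¬¬Q ∨ P) ∨ T) ∨ R ∨ P) ∨ (Q ∧ ¬R)
≡ (¬¬(¬(¬¬Q ∨ P) ∨ T) ∧ ¬R ∧ ¬P) ∨ (Q ∧ ¬R)
≡ ((¬(¬¬Q ∨ P) ∨ T) ∧ ¬R ∧ ¬P) ∨ (Q ∧ ¬R)
≡ (((¬¬¬Q ∧ ¬P) ∨ T) ∧ ¬R ∧ ¬P) ∨ (Q ∧ ¬R)
≡ (((¬Q ∧ ¬P) ∨ T) ∧ ¬R ∧ ¬P) ∨ (Q ∧ ¬R)
≡ (¬Q ∧ ¬P ∧ ¬R ∧ ¬P) ∨ (T ∧ ¬R ∧ ¬P) ∨ (Q ∧ ¬R)
≡ (¬Q ∧ ¬P ∧ ¬R) ∨ (T ∧ ¬R ∧ ¬P) ∨ (Q ∧ ¬R)

(¬Q ∧ ¬P ∧ ¬R) ∨ (T ∧ ¬R ∧ ¬P) ∨ (Q ∧ ¬R)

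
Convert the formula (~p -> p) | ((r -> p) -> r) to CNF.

p | r

(~p -> p) | ((r -> p) -> r)
≡ ~~p | p | ((r -> p) -> r)   [eliminate ->]
≡ ~~p | p | ~(r -> p) | r   [eliminate ->]
≡ ~~p | p | ~(~r | p) | r   [eliminate ->]
≡ p | p | ~(~r | p) | r   [double negation]
≡ p | p | (~~r & ~p) | r   [De Morgan]
≡ p | p | (r & ~p) | r   [double negation]
≡ (p | p | r | r) & (p | p | ~p | r)   [distribute | over &]
≡ p | r   [simplify]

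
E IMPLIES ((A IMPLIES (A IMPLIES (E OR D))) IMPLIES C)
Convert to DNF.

E IMPLIES ((A IMPLIES (A IMPLIES (E OR D))) IMPLIES C)
⇔ NOT E OR ((A IMPLIES (A IMPLIES (E OR D))) IMPLIES C)   [eliminate IMPLIES]
⇔ NOT E OR NOT (A IMPLIES (A IMPLIES (E OR D))) OR C   [eliminate IMPLIES]
⇔ NOT E OR NOT (NOT A OR (A IMPLIES (E OR D))) OR C   [eliminate IMPLIES]
⇔ NOT E OR NOT (NOT A OR NOT A OR E OR D) OR C   [eliminate IMPLIES]
⇔ NOT E OR (NOT NOT A AND NOT NOT A AND NOT E AND NOT D) OR C   [De Morgan]
⇔ NOT E OR (A AND NOT NOT A AND NOT E AND NOT D) OR C   [double negation]
⇔ NOT E OR (A AND A AND NOT E AND NOT D) OR C   [double negation]
⇔ NOT E OR C   [simplify]

NOT E OR C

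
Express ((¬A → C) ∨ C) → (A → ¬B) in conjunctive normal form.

¬A ∨ ¬B

((¬A → C) ∨ C) → (A → ¬B)
⇔ ¬((¬A → C) ∨ C) ∨ (A → ¬B)   [eliminate →]
⇔ ¬(¬¬A ∨ C ∨ C) ∨ (A → ¬B)   [eliminate →]
⇔ ¬(¬¬A ∨ C ∨ C) ∨ ¬A ∨ ¬B   [eliminate →]
⇔ (¬¬¬A ∧ ¬C ∧ ¬C) ∨ ¬A ∨ ¬B   [De Morgan]
⇔ (¬A ∧ ¬C ∧ ¬C) ∨ ¬A ∨ ¬B   [double negation]
⇔ (¬A ∨ ¬A ∨ ¬B) ∧ (¬C ∨ ¬A ∨ ¬B) ∧ (¬C ∨ ¬A ∨ ¬B)   [distribute ∨ over ∧]
⇔ ¬A ∨ ¬B   [simplify]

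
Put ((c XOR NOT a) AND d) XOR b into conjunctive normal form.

((c XOR NOT a) AND d) XOR b
⇔ (((c XOR NOT a) AND d) OR b) AND NOT ((c XOR NOT a) AND d AND b)   [expand XOR]
⇔ (((c OR NOT a) AND NOT (c AND NOT a) AND d) OR b) AND NOT ((c XOR NOT a) AND d AND b)   [expand XOR]
⇔ (((c OR NOT a) AND NOT (c AND NOT a) AND d) OR b) AND NOT ((c OR NOT a) AND NOT (c AND NOT a) AND d AND b)   [expand XOR]
⇔ (((c OR NOT a) AND (NOT c OR NOT NOT a) AND d) OR b) AND NOT ((c OR NOT a) AND NOT (c AND NOT a) AND d AND b)   [De Morgan]
⇔ (((c OR NOT a) AND (NOT c OR a) AND d) OR b) AND NOT ((c OR NOT a) AND NOT (c AND NOT a) AND d AND b)   [double negation]
⇔ (((c OR NOT a) AND (NOT c OR a) AND d) OR b) AND (NOT (c OR NOT a) OR NOT NOT (c AND NOT a) OR NOT d OR NOT b)   [De Morgan]
⇔ (((c OR NOT a) AND (NOT c OR a) AND d) OR b) AND ((NOT c AND NOT NOT a) OR NOT NOT (c AND NOT a) OR NOT d OR NOT b)   [De Morgan]
⇔ (((c OR NOT a) AND (NOT c OR a) AND d) OR b) AND ((NOT c AND a) OR NOT NOT (c AND NOT a) OR NOT d OR NOT b)   [double negation]
⇔ (((c OR NOT a) AND (NOT c OR a) AND d) OR b) AND ((NOT c AND a) OR (c AND NOT a) OR NOT d OR NOT b)   [double negation]
⇔ (c OR NOT a OR b) AND (NOT c OR a OR b) AND (d OR b) AND (NOT c OR c OR NOT d OR NOT b) AND (NOT c OR NOT a OR NOT d OR NOT b) AND (a OR c OR NOT d OR NOT b) AND (a OR NOT a OR NOT d OR NOT b)   [distribute OR over AND]
⇔ (c OR NOT a OR b) AND (NOT c OR a OR b) AND (d OR b) AND (NOT c OR NOT a OR NOT d OR NOT b) AND (a OR c OR NOT d OR NOT b)   [simplify]

(c OR NOT a OR b) AND (NOT c OR a OR b) AND (d OR b) AND (NOT c OR NOT a OR NOT d OR NOT b) AND (a OR c OR NOT d OR NOT b)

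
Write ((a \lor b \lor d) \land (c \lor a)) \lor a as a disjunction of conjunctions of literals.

((a \lor b \lor d) \land (c \lor a)) \lor a
≡ (a \land c) \lor (a \land a) \lor (b \land c) \lor (b \land a) \lor (d \land c) \lor (d \land a) \lor a
≡ a \lor (b \land c) \lor (d \land c)

a \lor (b \land c) \lor (d \land c)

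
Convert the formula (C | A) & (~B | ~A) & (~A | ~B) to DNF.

(C & ~B) | (C & ~A) | (A & ~B)

(C | A) & (~B | ~A) & (~A | ~B)
≡ (C & ~B & ~A) | (C & ~B & ~B) | (C & ~A & ~A) | (C & ~A & ~B) | (A & ~B & ~A) | (A & ~B & ~B) | (A & ~A & ~A) | (A & ~A & ~B)
≡ (C & ~B) | (C & ~A) | (A & ~B)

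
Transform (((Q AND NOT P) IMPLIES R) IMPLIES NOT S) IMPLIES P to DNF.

(NOT Q AND S) OR (R AND S) OR P

(((Q AND NOT P) IMPLIES R) IMPLIES NOT S) IMPLIES P
≡ NOT (((Q AND NOT P) IMPLIES R) IMPLIES NOT S) OR P   — eliminate IMPLIES
≡ NOT (NOT ((Q AND NOT P) IMPLIES R) OR NOT S) OR P   — eliminate IMPLIES
≡ NOT (NOT (NOT (Q AND NOT P) OR R) OR NOT S) OR P   — eliminate IMPLIES
≡ (NOT NOT (NOT (Q AND NOT P) OR R) AND NOT NOT S) OR P   — De Morgan
≡ ((NOT (Q AND NOT P) OR R) AND NOT NOT S) OR P   — double negation
≡ ((NOT Q OR NOT NOT P OR R) AND NOT NOT S) OR P   — De Morgan
≡ ((NOT Q OR P OR R) AND NOT NOT S) OR P   — double negation
≡ ((NOT Q OR P OR R) AND S) OR P   — double negation
≡ (NOT Q AND S) OR (P AND S) OR (R AND S) OR P   — distribute AND over OR
≡ (NOT Q AND S) OR (R AND S) OR P   — simplify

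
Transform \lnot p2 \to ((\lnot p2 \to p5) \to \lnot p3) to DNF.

\lnot p2 \to ((\lnot p2 \to p5) \to \lnot p3)
= \lnot \lnot p2 \lor ((\lnot p2 \to p5) \to \lnot p3)   — eliminate \to
= \lnot \lnot p2 \lor \lnot (\lnot p2 \to p5) \lor \lnot p3   — eliminate \to
= \lnot \lnot p2 \lor \lnot (\lnot \lnot p2 \lor p5) \lor \lnot p3   — eliminate \to
= p2 \lor \lnot (\lnot \lnot p2 \lor p5) \lor \lnot p3   — double negation
= p2 \lor \lnot \lnot \lnot p2 \land \lnot p5 \lor \lnot p3   — De Morgan
= p2 \lor \lnot p2 \land \lnot p5 \lor \lnot p3   — double negation

p2 \lor \lnot p2 \land \lnot p5 \lor \lnot p3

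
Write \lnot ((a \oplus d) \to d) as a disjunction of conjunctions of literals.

a \land \lnot d

\lnot ((a \oplus d) \to d)
≡ \lnot (\lnot (a \oplus d) \lor d)
≡ \lnot (\lnot ((a \land \lnot d) \lor (\lnot a \land d)) \lor d)
≡ \lnot \lnot ((a \land \lnot d) \lor (\lnot a \land d)) \land \lnot d
≡ ((a \land \lnot d) \lor (\lnot a \land d)) \land \lnot d
≡ (a \land \lnot d \land \lnot d) \lor (\lnot a \land d \land \lnot d)
≡ a \land \lnot d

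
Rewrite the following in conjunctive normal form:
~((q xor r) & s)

(~q | r | ~s) & (~r | q | ~s)

~((q xor r) & s)
≡ ~((q | r) & ~(q & r) & s)
≡ ~(q | r) | ~~(q & r) | ~s
≡ (~q & ~r) | ~~(q & r) | ~s
≡ (~q & ~r) | (q & r) | ~s
≡ (~q | q | ~s) & (~q | r | ~s) & (~r | q | ~s) & (~r | r | ~s)
≡ (~q | r | ~s) & (~r | q | ~s)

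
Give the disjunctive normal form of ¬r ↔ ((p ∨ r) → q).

(r ∧ ¬q) ∨ (¬p ∧ ¬r) ∨ (q ∧ ¬r)

¬r ↔ ((p ∨ r) → q)
≡ (¬r → ((p ∨ r) → q)) ∧ (((p ∨ r) → q) → ¬r)   — eliminate ↔
≡ (¬¬r ∨ ((p ∨ r) → q)) ∧ (((p ∨ r) → q) → ¬r)   — eliminate →
≡ (¬¬r ∨ ¬(p ∨ r) ∨ q) ∧ (((p ∨ r) → q) → ¬r)   — eliminate →
≡ (¬¬r ∨ ¬(p ∨ r) ∨ q) ∧ (¬((p ∨ r) → q) ∨ ¬r)   — eliminate →
≡ (¬¬r ∨ ¬(p ∨ r) ∨ q) ∧ (¬(¬(p ∨ r) ∨ q) ∨ ¬r)   — eliminate →
≡ (r ∨ ¬(p ∨ r) ∨ q) ∧ (¬(¬(p ∨ r) ∨ q) ∨ ¬r)   — double negation
≡ (r ∨ (¬p ∧ ¬r) ∨ q) ∧ (¬(¬(p ∨ r) ∨ q) ∨ ¬r)   — De Morgan
≡ (r ∨ (¬p ∧ ¬r) ∨ q) ∧ ((¬¬(p ∨ r) ∧ ¬q) ∨ ¬r)   — De Morgan
≡ (r ∨ (¬p ∧ ¬r) ∨ q) ∧ (((p ∨ r) ∧ ¬q) ∨ ¬r)   — double negation
≡ (r ∧ p ∧ ¬q) ∨ (r ∧ r ∧ ¬q) ∨ (r ∧ ¬r) ∨ (¬p ∧ ¬r ∧ p ∧ ¬q) ∨ (¬p ∧ ¬r ∧ r ∧ ¬q) ∨ (¬p ∧ ¬r ∧ ¬r) ∨ (q ∧ p ∧ ¬q) ∨ (q ∧ r ∧ ¬q) ∨ (q ∧ ¬r)   — distribute ∧ over ∨
≡ (r ∧ ¬q) ∨ (¬p ∧ ¬r) ∨ (q ∧ ¬r)   — simplify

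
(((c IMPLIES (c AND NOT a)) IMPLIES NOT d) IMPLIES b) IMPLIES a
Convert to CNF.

(c OR NOT d OR a) AND (NOT c OR a OR NOT d) AND (NOT b OR a)

(((c IMPLIES (c AND NOT a)) IMPLIES NOT d) IMPLIES b) IMPLIES a
≡ NOT (((c IMPLIES (c AND NOT a)) IMPLIES NOT d) IMPLIES b) OR a   (eliminate IMPLIES)
≡ NOT (NOT ((c IMPLIES (c AND NOT a)) IMPLIES NOT d) OR b) OR a   (eliminate IMPLIES)
≡ NOT (NOT (NOT (c IMPLIES (c AND NOT a)) OR NOT d) OR b) OR a   (eliminate IMPLIES)
≡ NOT (NOT (NOT (NOT c OR (c AND NOT a)) OR NOT d) OR b) OR a   (eliminate IMPLIES)
≡ (NOT NOT (NOT (NOT c OR (c AND NOT a)) OR NOT d) AND NOT b) OR a   (De Morgan)
≡ ((NOT (NOT c OR (c AND NOT a)) OR NOT d) AND NOT b) OR a   (double negation)
≡ (((NOT NOT c AND NOT (c AND NOT a)) OR NOT d) AND NOT b) OR a   (De Morgan)
≡ (((c AND NOT (c AND NOT a)) OR NOT d) AND NOT b) OR a   (double negation)
≡ (((c AND (NOT c OR NOT NOT a)) OR NOT d) AND NOT b) OR a   (De Morgan)
≡ (((c AND (NOT c OR a)) OR NOT d) AND NOT b) OR a   (double negation)
≡ (c OR NOT d OR a) AND (NOT c OR a OR NOT d OR a) AND (NOT b OR a)   (distribute OR over AND)
≡ (c OR NOT d OR a) AND (NOT c OR a OR NOT d) AND (NOT b OR a)   (simplify)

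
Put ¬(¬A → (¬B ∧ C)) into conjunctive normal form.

¬(¬A → (¬B ∧ C))
⇔ ¬(¬¬A ∨ (¬B ∧ C))   [eliminate →]
⇔ ¬¬¬A ∧ ¬(¬B ∧ C)   [De Morgan]
⇔ ¬A ∧ ¬(¬B ∧ C)   [double negation]
⇔ ¬A ∧ (¬¬B ∨ ¬C)   [De Morgan]
⇔ ¬A ∧ (B ∨ ¬C)   [double negation]

¬A ∧ (B ∨ ¬C)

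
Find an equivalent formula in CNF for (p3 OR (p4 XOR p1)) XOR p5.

(p3 OR p4 OR p1 OR p5) AND (p3 OR NOT p4 OR NOT p1 OR p5) AND (NOT p3 OR NOT p5) AND (NOT p4 OR p1 OR NOT p5) AND (NOT p1 OR p4 OR NOT p5)

(p3 OR (p4 XOR p1)) XOR p5
= (p3 OR (p4 XOR p1) OR p5) AND NOT ((p3 OR (p4 XOR p1)) AND p5)   [expand XOR]
= (p3 OR ((p4 OR p1) AND NOT (p4 AND p1)) OR p5) AND NOT ((p3 OR (p4 XOR p1)) AND p5)   [expand XOR]
= (p3 OR ((p4 OR p1) AND NOT (p4 AND p1)) OR p5) AND NOT ((p3 OR ((p4 OR p1) AND NOT (p4 AND p1))) AND p5)   [expand XOR]
= (p3 OR ((p4 OR p1) AND (NOT p4 OR NOT p1)) OR p5) AND NOT ((p3 OR ((p4 OR p1) AND NOT (p4 AND p1))) AND p5)   [De Morgan]
= (p3 OR ((p4 OR p1) AND (NOT p4 OR NOT p1)) OR p5) AND (NOT (p3 OR ((p4 OR p1) AND NOT (p4 AND p1))) OR NOT p5)   [De Morgan]
= (p3 OR ((p4 OR p1) AND (NOT p4 OR NOT p1)) OR p5) AND ((NOT p3 AND NOT ((p4 OR p1) AND NOT (p4 AND p1))) OR NOT p5)   [De Morgan]
= (p3 OR ((p4 OR p1) AND (NOT p4 OR NOT p1)) OR p5) AND ((NOT p3 AND (NOT (p4 OR p1) OR NOT NOT (p4 AND p1))) OR NOT p5)   [De Morgan]
= (p3 OR ((p4 OR p1) AND (NOT p4 OR NOT p1)) OR p5) AND ((NOT p3 AND ((NOT p4 AND NOT p1) OR NOT NOT (p4 AND p1))) OR NOT p5)   [De Morgan]
= (p3 OR ((p4 OR p1) AND (NOT p4 OR NOT p1)) OR p5) AND ((NOT p3 AND ((NOT p4 AND NOT p1) OR (p4 AND p1))) OR NOT p5)   [double negation]
= (p3 OR p4 OR p1 OR p5) AND (p3 OR NOT p4 OR NOT p1 OR p5) AND (NOT p3 OR NOT p5) AND (NOT p4 OR p4 OR NOT p5) AND (NOT p4 OR p1 OR NOT p5) AND (NOT p1 OR p4 OR NOT p5) AND (NOT p1 OR p1 OR NOT p5)   [distribute OR over AND]
= (p3 OR p4 OR p1 OR p5) AND (p3 OR NOT p4 OR NOT p1 OR p5) AND (NOT p3 OR NOT p5) AND (NOT p4 OR p1 OR NOT p5) AND (NOT p1 OR p4 OR NOT p5)   [simplify]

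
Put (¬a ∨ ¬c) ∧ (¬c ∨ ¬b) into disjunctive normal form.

(¬a ∨ ¬c) ∧ (¬c ∨ ¬b)
≡ (¬a ∧ ¬c) ∨ (¬a ∧ ¬b) ∨ (¬c ∧ ¬c) ∨ (¬c ∧ ¬b)   [distribute ∧ over ∨]
≡ (¬a ∧ ¬b) ∨ ¬c   [simplify]

(¬a ∧ ¬b) ∨ ¬c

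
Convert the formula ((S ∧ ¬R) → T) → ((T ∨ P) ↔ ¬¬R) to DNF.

((S ∧ ¬R) → T) → ((T ∨ P) ↔ ¬¬R)
≡ ¬((S ∧ ¬R) → T) ∨ ((T ∨ P) ↔ ¬¬R)   (eliminate →)
≡ ¬(¬(S ∧ ¬R) ∨ T) ∨ ((T ∨ P) ↔ ¬¬R)   (eliminate →)
≡ ¬(¬(S ∧ ¬R) ∨ T) ∨ (((T ∨ P) → ¬¬R) ∧ (¬¬R → (T ∨ P)))   (eliminate ↔)
≡ ¬(¬(S ∧ ¬R) ∨ T) ∨ ((¬(T ∨ P) ∨ ¬¬R) ∧ (¬¬R → (T ∨ P)))   (eliminate →)
≡ ¬(¬(S ∧ ¬R) ∨ T) ∨ ((¬(T ∨ P) ∨ ¬¬R) ∧ (¬¬¬R ∨ T ∨ P))   (eliminate →)
≡ (¬¬(S ∧ ¬R) ∧ ¬T) ∨ ((¬(T ∨ P) ∨ ¬¬R) ∧ (¬¬¬R ∨ T ∨ P))   (De Morgan)
≡ (S ∧ ¬R ∧ ¬T) ∨ ((¬(T ∨ P) ∨ ¬¬R) ∧ (¬¬¬R ∨ T ∨ P))   (double negation)
≡ (S ∧ ¬R ∧ ¬T) ∨ (((¬T ∧ ¬P) ∨ ¬¬R) ∧ (¬¬¬R ∨ T ∨ P))   (De Morgan)
≡ (S ∧ ¬R ∧ ¬T) ∨ (((¬T ∧ ¬P) ∨ R) ∧ (¬¬¬R ∨ T ∨ P))   (double negation)
≡ (S ∧ ¬R ∧ ¬T) ∨ (((¬T ∧ ¬P) ∨ R) ∧ (¬R ∨ T ∨ P))   (double negation)
≡ (S ∧ ¬R ∧ ¬T) ∨ (¬T ∧ ¬P ∧ ¬R) ∨ (¬T ∧ ¬P ∧ T) ∨ (¬T ∧ ¬P ∧ P) ∨ (R ∧ ¬R) ∨ (R ∧ T) ∨ (R ∧ P)   (distribute ∧ over ∨)
≡ (S ∧ ¬R ∧ ¬T) ∨ (¬T ∧ ¬P ∧ ¬R) ∨ (R ∧ T) ∨ (R ∧ P)   (simplify)

(S ∧ ¬R ∧ ¬T) ∨ (¬T ∧ ¬P ∧ ¬R) ∨ (R ∧ T) ∨ (R ∧ P)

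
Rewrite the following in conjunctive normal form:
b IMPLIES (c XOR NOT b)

NOT b OR c

b IMPLIES (c XOR NOT b)
⇔ NOT b OR (c XOR NOT b)   [eliminate IMPLIES]
⇔ NOT b OR ((c OR NOT b) AND NOT (c AND NOT b))   [expand XOR]
⇔ NOT b OR ((c OR NOT b) AND (NOT c OR NOT NOT b))   [De Morgan]
⇔ NOT b OR ((c OR NOT b) AND (NOT c OR b))   [double negation]
⇔ (NOT b OR c OR NOT b) AND (NOT b OR NOT c OR b)   [distribute OR over AND]
⇔ NOT b OR c   [simplify]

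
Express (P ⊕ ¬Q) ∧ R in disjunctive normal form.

(P ⊕ ¬Q) ∧ R
= ((P ∧ ¬¬Q) ∨ (¬P ∧ ¬Q)) ∧ R
= ((P ∧ Q) ∨ (¬P ∧ ¬Q)) ∧ R
= (P ∧ Q ∧ R) ∨ (¬P ∧ ¬Q ∧ R)

(P ∧ Q ∧ R) ∨ (¬P ∧ ¬Q ∧ R)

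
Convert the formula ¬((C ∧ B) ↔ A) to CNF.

¬((C ∧ B) ↔ A)
⇔ ¬(((C ∧ B) → A) ∧ (A → (C ∧ B)))   [eliminate ↔]
⇔ ¬((¬(C ∧ B) ∨ A) ∧ (A → (C ∧ B)))   [eliminate →]
⇔ ¬((¬(C ∧ B) ∨ A) ∧ (¬A ∨ (C ∧ B)))   [eliminate →]
⇔ ¬(¬(C ∧ B) ∨ A) ∨ ¬(¬A ∨ (C ∧ B))   [De Morgan]
⇔ (¬¬(C ∧ B) ∧ ¬A) ∨ ¬(¬A ∨ (C ∧ B))   [De Morgan]
⇔ (C ∧ B ∧ ¬A) ∨ ¬(¬A ∨ (C ∧ B))   [double negation]
⇔ (C ∧ B ∧ ¬A) ∨ (¬¬A ∧ ¬(C ∧ B))   [De Morgan]
⇔ (C ∧ B ∧ ¬A) ∨ (A ∧ ¬(C ∧ B))   [double negation]
⇔ (C ∧ B ∧ ¬A) ∨ (A ∧ (¬C ∨ ¬B))   [De Morgan]
⇔ (C ∨ A) ∧ (C ∨ ¬C ∨ ¬B) ∧ (B ∨ A) ∧ (B ∨ ¬C ∨ ¬B) ∧ (¬A ∨ A) ∧ (¬A ∨ ¬C ∨ ¬B)   [distribute ∨ over ∧]
⇔ (C ∨ A) ∧ (B ∨ A) ∧ (¬A ∨ ¬C ∨ ¬B)   [simplify]

(C ∨ A) ∧ (B ∨ A) ∧ (¬A ∨ ¬C ∨ ¬B)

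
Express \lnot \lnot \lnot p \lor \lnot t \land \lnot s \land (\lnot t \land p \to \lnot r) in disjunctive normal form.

\lnot p \lor \lnot t \land \lnot s \land \lnot r

\lnot \lnot \lnot p \lor \lnot t \land \lnot s \land (\lnot t \land p \to \lnot r)
≡ \lnot \lnot \lnot p \lor \lnot t \land \lnot s \land (\lnot (\lnot t \land p) \lor \lnot r)   [eliminate \to]
≡ \lnot p \lor \lnot t \land \lnot s \land (\lnot (\lnot t \land p) \lor \lnot r)   [double negation]
≡ \lnot p \lor \lnot t \land \lnot s \land (\lnot \lnot t \lor \lnot p \lor \lnot r)   [De Morgan]
≡ \lnot p \lor \lnot t \land \lnot s \land (t \lor \lnot p \lor \lnot r)   [double negation]
≡ \lnot p \lor \lnot t \land \lnot s \land t \lor \lnot t \land \lnot s \land \lnot p \lor \lnot t \land \lnot s \land \lnot r   [distribute \land over \lor]
≡ \lnot p \lor \lnot t \land \lnot s \land \lnot r   [simplify]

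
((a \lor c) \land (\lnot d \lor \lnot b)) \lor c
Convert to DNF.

(a \land \lnot d) \lor (a \land \lnot b) \lor c

((a \lor c) \land (\lnot d \lor \lnot b)) \lor c
≡ (a \land \lnot d) \lor (a \land \lnot b) \lor (c \land \lnot d) \lor (c \land \lnot b) \lor c   (distribute \land over \lor)
≡ (a \land \lnot d) \lor (a \land \lnot b) \lor c   (simplify)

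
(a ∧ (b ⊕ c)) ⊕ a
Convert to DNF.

(a ∧ (b ⊕ c)) ⊕ a
≡ (a ∧ (b ⊕ c) ∧ ¬a) ∨ (¬(a ∧ (b ⊕ c)) ∧ a)   [expand ⊕]
≡ (a ∧ ((b ∧ ¬c) ∨ (¬b ∧ c)) ∧ ¬a) ∨ (¬(a ∧ (b ⊕ c)) ∧ a)   [expand ⊕]
≡ (a ∧ ((b ∧ ¬c) ∨ (¬b ∧ c)) ∧ ¬a) ∨ (¬(a ∧ ((b ∧ ¬c) ∨ (¬b ∧ c))) ∧ a)   [expand ⊕]
≡ (a ∧ ((b ∧ ¬c) ∨ (¬b ∧ c)) ∧ ¬a) ∨ ((¬a ∨ ¬((b ∧ ¬c) ∨ (¬b ∧ c))) ∧ a)   [De Morgan]
≡ (a ∧ ((b ∧ ¬c) ∨ (¬b ∧ c)) ∧ ¬a) ∨ ((¬a ∨ (¬(b ∧ ¬c) ∧ ¬(¬b ∧ c))) ∧ a)   [De Morgan]
≡ (a ∧ ((b ∧ ¬c) ∨ (¬b ∧ c)) ∧ ¬a) ∨ ((¬a ∨ ((¬b ∨ ¬¬c) ∧ ¬(¬b ∧ c))) ∧ a)   [De Morgan]
≡ (a ∧ ((b ∧ ¬c) ∨ (¬b ∧ c)) ∧ ¬a) ∨ ((¬a ∨ ((¬b ∨ c) ∧ ¬(¬b ∧ c))) ∧ a)   [double negation]
≡ (a ∧ ((b ∧ ¬c) ∨ (¬b ∧ c)) ∧ ¬a) ∨ ((¬a ∨ ((¬b ∨ c) ∧ (¬¬b ∨ ¬c))) ∧ a)   [De Morgan]
≡ (a ∧ ((b ∧ ¬c) ∨ (¬b ∧ c)) ∧ ¬a) ∨ ((¬a ∨ ((¬b ∨ c) ∧ (b ∨ ¬c))) ∧ a)   [double negation]
≡ (a ∧ b ∧ ¬c ∧ ¬a) ∨ (a ∧ ¬b ∧ c ∧ ¬a) ∨ (¬a ∧ a) ∨ (¬b ∧ b ∧ a) ∨ (¬b ∧ ¬c ∧ a) ∨ (c ∧ b ∧ a) ∨ (c ∧ ¬c ∧ a)   [distribute ∧ over ∨]
≡ (¬b ∧ ¬c ∧ a) ∨ (c ∧ b ∧ a)   [simplify]

(¬b ∧ ¬c ∧ a) ∨ (c ∧ b ∧ a)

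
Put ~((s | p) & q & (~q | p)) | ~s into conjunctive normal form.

~s | ~q | ~p

~((s | p) & q & (~q | p)) | ~s
= ~(s | p) | ~q | ~(~q | p) | ~s   — De Morgan
= (~s & ~p) | ~q | ~(~q | p) | ~s   — De Morgan
= (~s & ~p) | ~q | (~~q & ~p) | ~s   — De Morgan
= (~s & ~p) | ~q | (q & ~p) | ~s   — double negation
= (~s | ~q | q | ~s) & (~s | ~q | ~p | ~s) & (~p | ~q | q | ~s) & (~p | ~q | ~p | ~s)   — distribute | over &
= ~s | ~q | ~p   — simplify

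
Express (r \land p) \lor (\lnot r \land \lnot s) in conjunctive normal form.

(r \land p) \lor (\lnot r \land \lnot s)
⇔ (r \lor \lnot r) \land (r \lor \lnot s) \land (p \lor \lnot r) \land (p \lor \lnot s)   — distribute \lor over \land
⇔ (r \lor \lnot s) \land (p \lor \lnot r) \land (p \lor \lnot s)   — simplify

(r \lor \lnot s) \land (p \lor \lnot r) \land (p \lor \lnot s)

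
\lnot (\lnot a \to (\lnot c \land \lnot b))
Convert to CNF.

\lnot (\lnot a \to (\lnot c \land \lnot b))
≡ \lnot (\lnot \lnot a \lor (\lnot c \land \lnot b))
≡ \lnot \lnot \lnot a \land \lnot (\lnot c \land \lnot b)
≡ \lnot a \land \lnot (\lnot c \land \lnot b)
≡ \lnot a \land (\lnot \lnot c \lor \lnot \lnot b)
≡ \lnot a \land (c \lor \lnot \lnot b)
≡ \lnot a \land (c \lor b)

\lnot a \land (c \lor b)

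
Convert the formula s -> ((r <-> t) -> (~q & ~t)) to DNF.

s -> ((r <-> t) -> (~q & ~t))
≡ ~s | ((r <-> t) -> (~q & ~t))   [eliminate ->]
≡ ~s | ~(r <-> t) | (~q & ~t)   [eliminate ->]
≡ ~s | ~((r -> t) & (t -> r)) | (~q & ~t)   [eliminate <->]
≡ ~s | ~((~r | t) & (t -> r)) | (~q & ~t)   [eliminate ->]
≡ ~s | ~((~r | t) & (~t | r)) | (~q & ~t)   [eliminate ->]
≡ ~s | ~(~r | t) | ~(~t | r) | (~q & ~t)   [De Morgan]
≡ ~s | (~~r & ~t) | ~(~t | r) | (~q & ~t)   [De Morgan]
≡ ~s | (r & ~t) | ~(~t | r) | (~q & ~t)   [double negation]
≡ ~s | (r & ~t) | (~~t & ~r) | (~q & ~t)   [De Morgan]
≡ ~s | (r & ~t) | (t & ~r) | (~q & ~t)   [double negation]

~s | (r & ~t) | (t & ~r) | (~q & ~t)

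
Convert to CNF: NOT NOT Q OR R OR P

NOT NOT Q OR R OR P
= Q OR R OR P   (double negation)

Q OR R OR P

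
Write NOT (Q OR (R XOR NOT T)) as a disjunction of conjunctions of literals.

(NOT Q AND NOT R AND T) OR (NOT Q AND NOT T AND R)

NOT (Q OR (R XOR NOT T))
⇔ NOT (Q OR (R AND NOT NOT T) OR (NOT R AND NOT T))   (expand XOR)
⇔ NOT Q AND NOT (R AND NOT NOT T) AND NOT (NOT R AND NOT T)   (De Morgan)
⇔ NOT Q AND (NOT R OR NOT NOT NOT T) AND NOT (NOT R AND NOT T)   (De Morgan)
⇔ NOT Q AND (NOT R OR NOT T) AND NOT (NOT R AND NOT T)   (double negation)
⇔ NOT Q AND (NOT R OR NOT T) AND (NOT NOT R OR NOT NOT T)   (De Morgan)
⇔ NOT Q AND (NOT R OR NOT T) AND (R OR NOT NOT T)   (double negation)
⇔ NOT Q AND (NOT R OR NOT T) AND (R OR T)   (double negation)
⇔ (NOT Q AND NOT R AND R) OR (NOT Q AND NOT R AND T) OR (NOT Q AND NOT T AND R) OR (NOT Q AND NOT T AND T)   (distribute AND over OR)
⇔ (NOT Q AND NOT R AND T) OR (NOT Q AND NOT T AND R)   (simplify)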